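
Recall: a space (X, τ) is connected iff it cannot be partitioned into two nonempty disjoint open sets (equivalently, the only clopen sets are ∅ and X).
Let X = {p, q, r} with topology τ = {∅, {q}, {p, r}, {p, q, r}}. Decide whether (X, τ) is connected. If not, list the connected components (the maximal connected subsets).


(X, τ) is disconnected; components = [{q}, {p, r}].

Find clopen sets (U ∈ τ with X ∖ U ∈ τ):
  U = ∅, X ∖ U = {p, q, r} — both open, so U is clopen.
  U = {q}, X ∖ U = {p, r} — both open, so U is clopen.
  U = {p, r}, X ∖ U = {q} — both open, so U is clopen.
  U = {p, q, r}, X ∖ U = ∅ — both open, so U is clopen.
Nontrivial clopen(s) exist: e.g. {q}. So (X, τ) is disconnected.
Compute connected components by grouping points that agree on all clopens:
  component: {q}
  component: {p, r}


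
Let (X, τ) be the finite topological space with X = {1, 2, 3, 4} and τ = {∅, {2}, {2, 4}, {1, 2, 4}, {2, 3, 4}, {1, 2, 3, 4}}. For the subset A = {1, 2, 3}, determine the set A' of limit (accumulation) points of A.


A' = {1, 3, 4}

For each x ∈ X, list the open sets U ∈ τ with x ∈ U, then check whether U ∩ (A ∖ {x}) ≠ ∅ for every such U.
  x = 1: opens ∋ x are {1, 2, 4}, {1, 2, 3, 4}; each meets A ∖ {1}, so x IS a limit point.
  x = 2: open {2} ∋ x has {2} ∩ (A ∖ {2}) = ∅, so x is NOT a limit point.
  x = 3: opens ∋ x are {2, 3, 4}, {1, 2, 3, 4}; each meets A ∖ {3}, so x IS a limit point.
  x = 4: opens ∋ x are {2, 4}, {1, 2, 4}, {2, 3, 4}, {1, 2, 3, 4}; each meets A ∖ {4}, so x IS a limit point.
Collecting: A' = {1, 3, 4}.


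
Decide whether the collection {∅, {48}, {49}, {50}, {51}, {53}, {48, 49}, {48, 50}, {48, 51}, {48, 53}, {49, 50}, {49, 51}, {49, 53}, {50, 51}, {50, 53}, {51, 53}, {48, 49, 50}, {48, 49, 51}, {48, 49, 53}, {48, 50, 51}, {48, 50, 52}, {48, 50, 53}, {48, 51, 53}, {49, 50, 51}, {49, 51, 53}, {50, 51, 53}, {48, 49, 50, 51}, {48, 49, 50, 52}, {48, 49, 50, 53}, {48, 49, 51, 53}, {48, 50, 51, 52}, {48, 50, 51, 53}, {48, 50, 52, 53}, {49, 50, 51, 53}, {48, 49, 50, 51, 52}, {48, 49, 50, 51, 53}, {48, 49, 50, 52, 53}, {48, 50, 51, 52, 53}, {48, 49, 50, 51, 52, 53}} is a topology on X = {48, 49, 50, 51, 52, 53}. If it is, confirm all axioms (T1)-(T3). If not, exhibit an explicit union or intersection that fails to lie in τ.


τ is NOT a topology on X.

Axiom (T1): ∅ ∈ τ? Yes; X ∈ τ? Yes.
Axiom (T2/T3): check pairwise unions and intersections of members of τ.
Counterexample for (T2): {49} ∪ {50, 53} = {49, 50, 53} ∉ τ. Therefore τ is NOT a topology.


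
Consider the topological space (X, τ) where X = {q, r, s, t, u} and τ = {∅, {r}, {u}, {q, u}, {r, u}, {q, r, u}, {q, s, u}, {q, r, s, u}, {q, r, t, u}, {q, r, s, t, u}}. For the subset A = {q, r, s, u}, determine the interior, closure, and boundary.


int(A) = {q, r, s, u}, cl(A) = {q, r, s, t, u}, ∂A = {t}.

Closed sets in (X, τ) are complements of opens:
  closed(X, τ) = {∅, {s}, {t}, {r, t}, {s, t}, {q, s, t}, {r, s, t}, {q, r, s, t}, {q, s, t, u}, {q, r, s, t, u}}.
int(A) = ⋃ {U ∈ τ : U ⊆ A}. Opens contained in A: ∅, {r}, {u}, {q, u}, {r, u}, {q, r, u}, {q, s, u}, {q, r, s, u}.
Taking the union of these: int(A) = {q, r, s, u}.
cl(A) = ⋂ {C closed : A ⊆ C}. Closed sets containing A: {q, r, s, t, u}.
Intersecting these: cl(A) = {q, r, s, t, u}.
∂A = cl(A) ∖ int(A) = {q, r, s, t, u} ∖ {q, r, s, u} = {t}.


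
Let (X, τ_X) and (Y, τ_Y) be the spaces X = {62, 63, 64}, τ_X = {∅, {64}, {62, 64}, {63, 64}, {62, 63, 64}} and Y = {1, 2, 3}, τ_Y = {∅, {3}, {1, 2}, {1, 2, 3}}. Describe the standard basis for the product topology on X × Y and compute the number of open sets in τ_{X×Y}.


Basis B = {∅ × ∅, {64} × {3}, {62, 64} × {3}, {63, 64} × {3}, {64} × {1, 2}, {62, 63, 64} × {3}, {64} × {1, 2, 3}, {62, 64} × {1, 2}, {63, 64} × {1, 2}, {62, 64} × {1, 2, 3}, {62, 63, 64} × {1, 2}, {63, 64} × {1, 2, 3}, {62, 63, 64} × {1, 2, 3}}; |τ_{X×Y}| = 25.

Enumerate products U × V with U ∈ τ_X, V ∈ τ_Y (deduplicated):
  ∅ × ∅ = {} (∅)
  {64} × {3} = {(64,3)}
  {62, 64} × {3} = {(62,3), (64,3)}
  {63, 64} × {3} = {(63,3), (64,3)}
  {64} × {1, 2} = {(64,1), (64,2)}
  {62, 63, 64} × {3} = {(62,3), (63,3), (64,3)}
  {64} × {1, 2, 3} = {(64,1), (64,2), (64,3)}
  {62, 64} × {1, 2} = {(62,1), (62,2), (64,1), (64,2)}
  {63, 64} × {1, 2} = {(63,1), (63,2), (64,1), (64,2)}
  {62, 64} × {1, 2, 3} = {(62,1), (62,2), (62,3), (64,1), (64,2), (64,3)}
  {62, 63, 64} × {1, 2} = {(62,1), (62,2), (63,1), (63,2), (64,1), (64,2)}
  {63, 64} × {1, 2, 3} = {(63,1), (63,2), (63,3), (64,1), (64,2), (64,3)}
  {62, 63, 64} × {1, 2, 3} = {(62,1), (62,2), (62,3), (63,1), (63,2), (63,3), (64,1), (64,2), (64,3)}
These 13 distinct sets form the basis B.
Close under arbitrary unions to get τ_{X×Y}; counting gives |τ_{X×Y}| = 25.


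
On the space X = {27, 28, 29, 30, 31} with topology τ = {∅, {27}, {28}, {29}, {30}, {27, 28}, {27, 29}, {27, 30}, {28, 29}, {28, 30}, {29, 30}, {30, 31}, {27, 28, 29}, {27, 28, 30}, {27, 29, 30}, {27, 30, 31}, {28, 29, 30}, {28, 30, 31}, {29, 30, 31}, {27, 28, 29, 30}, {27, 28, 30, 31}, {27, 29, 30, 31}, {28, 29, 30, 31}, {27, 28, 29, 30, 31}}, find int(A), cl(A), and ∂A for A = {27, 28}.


int(A) = {27, 28}, cl(A) = {27, 28}, ∂A = ∅.

Closed sets in (X, τ) are complements of opens:
  closed(X, τ) = {∅, {27}, {28}, {29}, {31}, {27, 28}, {27, 29}, {27, 31}, {28, 29}, {28, 31}, {29, 31}, {30, 31}, {27, 28, 29}, {27, 28, 31}, {27, 29, 31}, {27, 30, 31}, {28, 29, 31}, {28, 30, 31}, {29, 30, 31}, {27, 28, 29, 31}, {27, 28, 30, 31}, {27, 29, 30, 31}, {28, 29, 30, 31}, {27, 28, 29, 30, 31}}.
int(A) = ⋃ {U ∈ τ : U ⊆ A}. Opens contained in A: ∅, {27}, {28}, {27, 28}.
Taking the union of these: int(A) = {27, 28}.
cl(A) = ⋂ {C closed : A ⊆ C}. Closed sets containing A: {27, 28}, {27, 28, 29}, {27, 28, 31}, {27, 28, 29, 31}, {27, 28, 30, 31}, {27, 28, 29, 30, 31}.
Intersecting these: cl(A) = {27, 28}.
∂A = cl(A) ∖ int(A) = {27, 28} ∖ {27, 28} = ∅.


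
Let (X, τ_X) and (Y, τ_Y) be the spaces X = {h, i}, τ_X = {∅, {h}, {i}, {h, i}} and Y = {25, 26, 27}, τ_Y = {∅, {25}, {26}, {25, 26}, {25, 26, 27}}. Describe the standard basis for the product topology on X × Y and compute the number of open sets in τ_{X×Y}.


Basis B = {∅ × ∅, {h} × {25}, {h} × {26}, {i} × {25}, {i} × {26}, {h} × {25, 26}, {h, i} × {25}, {h, i} × {26}, {i} × {25, 26}, {h} × {25, 26, 27}, {i} × {25, 26, 27}, {h, i} × {25, 26}, {h, i} × {25, 26, 27}}; |τ_{X×Y}| = 25.

Enumerate products U × V with U ∈ τ_X, V ∈ τ_Y (deduplicated):
  ∅ × ∅ = {} (∅)
  {h} × {25} = {(h,25)}
  {h} × {26} = {(h,26)}
  {i} × {25} = {(i,25)}
  {i} × {26} = {(i,26)}
  {h} × {25, 26} = {(h,25), (h,26)}
  {h, i} × {25} = {(h,25), (i,25)}
  {h, i} × {26} = {(h,26), (i,26)}
  {i} × {25, 26} = {(i,25), (i,26)}
  {h} × {25, 26, 27} = {(h,25), (h,26), (h,27)}
  {i} × {25, 26, 27} = {(i,25), (i,26), (i,27)}
  {h, i} × {25, 26} = {(h,25), (h,26), (i,25), (i,26)}
  {h, i} × {25, 26, 27} = {(h,25), (h,26), (h,27), (i,25), (i,26), (i,27)}
These 13 distinct sets form the basis B.
Close under arbitrary unions to get τ_{X×Y}; counting gives |τ_{X×Y}| = 25.


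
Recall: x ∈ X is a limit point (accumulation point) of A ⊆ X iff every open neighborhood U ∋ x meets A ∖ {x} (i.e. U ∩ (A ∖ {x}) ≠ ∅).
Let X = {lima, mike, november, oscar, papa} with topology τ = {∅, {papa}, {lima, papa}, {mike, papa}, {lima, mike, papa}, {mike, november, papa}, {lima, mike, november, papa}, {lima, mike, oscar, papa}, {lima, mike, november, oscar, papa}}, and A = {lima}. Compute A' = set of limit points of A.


A' = {oscar}

For each x ∈ X, list the open sets U ∈ τ with x ∈ U, then check whether U ∩ (A ∖ {x}) ≠ ∅ for every such U.
  x = lima: open {lima, papa} ∋ x has {lima, papa} ∩ (A ∖ {lima}) = ∅, so x is NOT a limit point.
  x = mike: open {mike, papa} ∋ x has {mike, papa} ∩ (A ∖ {mike}) = ∅, so x is NOT a limit point.
  x = november: open {mike, november, papa} ∋ x has {mike, november, papa} ∩ (A ∖ {november}) = ∅, so x is NOT a limit point.
  x = oscar: opens ∋ x are {lima, mike, oscar, papa}, {lima, mike, november, oscar, papa}; each meets A ∖ {oscar}, so x IS a limit point.
  x = papa: open {papa} ∋ x has {papa} ∩ (A ∖ {papa}) = ∅, so x is NOT a limit point.
Collecting: A' = {oscar}.


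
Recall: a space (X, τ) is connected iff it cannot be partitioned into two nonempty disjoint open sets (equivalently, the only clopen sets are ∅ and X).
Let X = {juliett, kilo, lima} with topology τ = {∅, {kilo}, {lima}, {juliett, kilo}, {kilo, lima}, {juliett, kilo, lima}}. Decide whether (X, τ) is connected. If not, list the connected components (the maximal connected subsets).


(X, τ) is disconnected; components = [{lima}, {juliett, kilo}].

Find clopen sets (U ∈ τ with X ∖ U ∈ τ):
  U = ∅, X ∖ U = {juliett, kilo, lima} — both open, so U is clopen.
  U = {lima}, X ∖ U = {juliett, kilo} — both open, so U is clopen.
  U = {juliett, kilo}, X ∖ U = {lima} — both open, so U is clopen.
  U = {juliett, kilo, lima}, X ∖ U = ∅ — both open, so U is clopen.
Nontrivial clopen(s) exist: e.g. {lima}. So (X, τ) is disconnected.
Compute connected components by grouping points that agree on all clopens:
  component: {lima}
  component: {juliett, kilo}


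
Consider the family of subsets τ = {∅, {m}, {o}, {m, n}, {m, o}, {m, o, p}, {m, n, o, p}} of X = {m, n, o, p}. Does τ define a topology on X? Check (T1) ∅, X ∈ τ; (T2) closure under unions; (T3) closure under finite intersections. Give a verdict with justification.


τ is NOT a topology on X.

Axiom (T1): ∅ ∈ τ? Yes; X ∈ τ? Yes.
Axiom (T2/T3): check pairwise unions and intersections of members of τ.
Counterexample for (T2): {o} ∪ {m, n} = {m, n, o} ∉ τ. Therefore τ is NOT a topology.


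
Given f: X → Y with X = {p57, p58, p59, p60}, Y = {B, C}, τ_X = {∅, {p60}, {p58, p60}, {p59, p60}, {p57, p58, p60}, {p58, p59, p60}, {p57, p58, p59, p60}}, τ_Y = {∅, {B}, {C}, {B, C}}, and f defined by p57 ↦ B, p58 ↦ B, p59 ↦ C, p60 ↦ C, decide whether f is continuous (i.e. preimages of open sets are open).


f is NOT continuous.

Compute f^{-1}(U) for each U ∈ τ_Y:
  U = ∅: f^{-1}(U) = ∅ ∈ τ_X ✓.
  U = {B}: f^{-1}(U) = {p57, p58} ∉ τ_X ✗.
  U = {C}: f^{-1}(U) = {p59, p60} ∈ τ_X ✓.
  U = {B, C}: f^{-1}(U) = {p57, p58, p59, p60} ∈ τ_X ✓.
Found U = {B} with f^{-1}(U) = {p57, p58} not in τ_X. Therefore f is NOT continuous.


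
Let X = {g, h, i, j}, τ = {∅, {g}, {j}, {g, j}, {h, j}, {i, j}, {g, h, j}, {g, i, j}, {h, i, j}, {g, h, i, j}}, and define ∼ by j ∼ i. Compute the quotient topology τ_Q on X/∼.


X/∼ = {[g], [h], [i=j]}; |τ_Q| = 6.

Equivalence classes: [g], [h], [i=j].
Quotient map π: X → X/∼ sends g ↦ [g], h ↦ [h], i ↦ [i=j], j ↦ [i=j].
For each subset V ⊆ X/∼, compute π^{-1}(V) ⊆ X and check whether π^{-1}(V) ∈ τ. V is open in τ_Q iff π^{-1}(V) ∈ τ.
  V = {}: π^{-1}(V) = ∅ ∈ τ ✓.
  V = {[g]}: π^{-1}(V) = {g} ∈ τ ✓.
  V = {[h]}: π^{-1}(V) = {h} ∉ τ ✗.
  V = {[g], [h]}: π^{-1}(V) = {g, h} ∉ τ ✗.
  V = {[i=j]}: π^{-1}(V) = {i, j} ∈ τ ✓.
  V = {[g], [i=j]}: π^{-1}(V) = {g, i, j} ∈ τ ✓.
  V = {[h], [i=j]}: π^{-1}(V) = {h, i, j} ∈ τ ✓.
  V = {[g], [h], [i=j]}: π^{-1}(V) = {g, h, i, j} ∈ τ ✓.
Open sets in the quotient: τ_Q = {{}, {[g]}, {[i=j]}, {[g], [i=j]}, {[h], [i=j]}, {[g], [h], [i=j]}} (6 elements).


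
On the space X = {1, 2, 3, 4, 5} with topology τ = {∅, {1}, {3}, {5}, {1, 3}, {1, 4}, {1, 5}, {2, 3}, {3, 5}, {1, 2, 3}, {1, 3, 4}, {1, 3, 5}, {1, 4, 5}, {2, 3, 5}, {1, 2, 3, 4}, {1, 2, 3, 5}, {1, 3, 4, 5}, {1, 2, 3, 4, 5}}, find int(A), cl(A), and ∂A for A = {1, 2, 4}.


int(A) = {1, 4}, cl(A) = {1, 2, 4}, ∂A = {2}.

Closed sets in (X, τ) are complements of opens:
  closed(X, τ) = {∅, {2}, {4}, {5}, {1, 4}, {2, 3}, {2, 4}, {2, 5}, {4, 5}, {1, 2, 4}, {1, 4, 5}, {2, 3, 4}, {2, 3, 5}, {2, 4, 5}, {1, 2, 3, 4}, {1, 2, 4, 5}, {2, 3, 4, 5}, {1, 2, 3, 4, 5}}.
int(A) = ⋃ {U ∈ τ : U ⊆ A}. Opens contained in A: ∅, {1}, {1, 4}.
Taking the union of these: int(A) = {1, 4}.
cl(A) = ⋂ {C closed : A ⊆ C}. Closed sets containing A: {1, 2, 4}, {1, 2, 3, 4}, {1, 2, 4, 5}, {1, 2, 3, 4, 5}.
Intersecting these: cl(A) = {1, 2, 4}.
∂A = cl(A) ∖ int(A) = {1, 2, 4} ∖ {1, 4} = {2}.


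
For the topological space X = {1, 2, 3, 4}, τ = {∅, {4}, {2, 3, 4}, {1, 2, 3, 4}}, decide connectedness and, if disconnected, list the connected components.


(X, τ) is connected.

Find clopen sets (U ∈ τ with X ∖ U ∈ τ):
  U = ∅, X ∖ U = {1, 2, 3, 4} — both open, so U is clopen.
  U = {1, 2, 3, 4}, X ∖ U = ∅ — both open, so U is clopen.
Only trivial clopens (∅ and X) exist, so (X, τ) is connected.
Compute connected components by grouping points that agree on all clopens:
  component: {1, 2, 3, 4}


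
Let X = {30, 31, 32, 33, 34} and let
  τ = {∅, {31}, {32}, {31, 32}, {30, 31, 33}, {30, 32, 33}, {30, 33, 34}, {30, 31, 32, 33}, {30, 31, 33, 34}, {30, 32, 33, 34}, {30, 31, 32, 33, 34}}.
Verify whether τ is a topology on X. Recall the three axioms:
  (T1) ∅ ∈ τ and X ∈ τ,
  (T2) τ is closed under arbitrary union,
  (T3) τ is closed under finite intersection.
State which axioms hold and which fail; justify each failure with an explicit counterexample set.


τ is NOT a topology on X.

Axiom (T1): ∅ ∈ τ? Yes; X ∈ τ? Yes.
Axiom (T2/T3): check pairwise unions and intersections of members of τ.
Counterexample for (T3): {30, 31, 33} ∩ {30, 32, 33} = {30, 33} ∉ τ. Therefore τ is NOT a topology.


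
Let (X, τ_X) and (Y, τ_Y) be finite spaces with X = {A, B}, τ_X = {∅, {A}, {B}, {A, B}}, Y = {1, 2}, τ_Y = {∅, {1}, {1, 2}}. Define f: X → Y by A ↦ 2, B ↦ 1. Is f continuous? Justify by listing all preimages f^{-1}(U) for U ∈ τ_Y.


f IS continuous.

Compute f^{-1}(U) for each U ∈ τ_Y:
  U = ∅: f^{-1}(U) = ∅ ∈ τ_X ✓.
  U = {1}: f^{-1}(U) = {B} ∈ τ_X ✓.
  U = {1, 2}: f^{-1}(U) = {A, B} ∈ τ_X ✓.
Every preimage lies in τ_X, so f IS continuous.


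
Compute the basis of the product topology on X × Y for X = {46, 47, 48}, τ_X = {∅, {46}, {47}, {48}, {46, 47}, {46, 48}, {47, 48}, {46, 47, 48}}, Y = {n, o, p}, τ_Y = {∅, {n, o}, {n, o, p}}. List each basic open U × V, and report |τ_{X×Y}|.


Basis B = {∅ × ∅, {46} × {n, o}, {47} × {n, o}, {48} × {n, o}, {46} × {n, o, p}, {47} × {n, o, p}, {48} × {n, o, p}, {46, 47} × {n, o}, {46, 48} × {n, o}, {47, 48} × {n, o}, {46, 47} × {n, o, p}, {46, 48} × {n, o, p}, {46, 47, 48} × {n, o}, {47, 48} × {n, o, p}, {46, 47, 48} × {n, o, p}}; |τ_{X×Y}| = 27.

Enumerate products U × V with U ∈ τ_X, V ∈ τ_Y (deduplicated):
  ∅ × ∅ = {} (∅)
  {46} × {n, o} = {(46,n), (46,o)}
  {47} × {n, o} = {(47,n), (47,o)}
  {48} × {n, o} = {(48,n), (48,o)}
  {46} × {n, o, p} = {(46,n), (46,o), (46,p)}
  {47} × {n, o, p} = {(47,n), (47,o), (47,p)}
  {48} × {n, o, p} = {(48,n), (48,o), (48,p)}
  {46, 47} × {n, o} = {(46,n), (46,o), (47,n), (47,o)}
  {46, 48} × {n, o} = {(46,n), (46,o), (48,n), (48,o)}
  {47, 48} × {n, o} = {(47,n), (47,o), (48,n), (48,o)}
  {46, 47} × {n, o, p} = {(46,n), (46,o), (46,p), (47,n), (47,o), (47,p)}
  {46, 48} × {n, o, p} = {(46,n), (46,o), (46,p), (48,n), (48,o), (48,p)}
  {46, 47, 48} × {n, o} = {(46,n), (46,o), (47,n), (47,o), (48,n), (48,o)}
  {47, 48} × {n, o, p} = {(47,n), (47,o), (47,p), (48,n), (48,o), (48,p)}
  {46, 47, 48} × {n, o, p} = {(46,n), (46,o), (46,p), (47,n), (47,o), (47,p), (48,n), (48,o), (48,p)}
These 15 distinct sets form the basis B.
Close under arbitrary unions to get τ_{X×Y}; counting gives |τ_{X×Y}| = 27.


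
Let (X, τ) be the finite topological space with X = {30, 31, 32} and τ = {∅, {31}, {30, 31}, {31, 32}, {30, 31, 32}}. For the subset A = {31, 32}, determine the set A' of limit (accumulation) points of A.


A' = {30, 32}

For each x ∈ X, list the open sets U ∈ τ with x ∈ U, then check whether U ∩ (A ∖ {x}) ≠ ∅ for every such U.
  x = 30: opens ∋ x are {30, 31}, {30, 31, 32}; each meets A ∖ {30}, so x IS a limit point.
  x = 31: open {31} ∋ x has {31} ∩ (A ∖ {31}) = ∅, so x is NOT a limit point.
  x = 32: opens ∋ x are {31, 32}, {30, 31, 32}; each meets A ∖ {32}, so x IS a limit point.
Collecting: A' = {30, 32}.


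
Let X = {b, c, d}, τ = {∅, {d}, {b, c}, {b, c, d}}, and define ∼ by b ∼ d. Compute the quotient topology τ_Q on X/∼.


X/∼ = {[b=d], [c]}; |τ_Q| = 2.

Equivalence classes: [b=d], [c].
Quotient map π: X → X/∼ sends b ↦ [b=d], c ↦ [c], d ↦ [b=d].
For each subset V ⊆ X/∼, compute π^{-1}(V) ⊆ X and check whether π^{-1}(V) ∈ τ. V is open in τ_Q iff π^{-1}(V) ∈ τ.
  V = {}: π^{-1}(V) = ∅ ∈ τ ✓.
  V = {[b=d]}: π^{-1}(V) = {b, d} ∉ τ ✗.
  V = {[c]}: π^{-1}(V) = {c} ∉ τ ✗.
  V = {[b=d], [c]}: π^{-1}(V) = {b, c, d} ∈ τ ✓.
Open sets in the quotient: τ_Q = {{}, {[b=d], [c]}} (2 elements).


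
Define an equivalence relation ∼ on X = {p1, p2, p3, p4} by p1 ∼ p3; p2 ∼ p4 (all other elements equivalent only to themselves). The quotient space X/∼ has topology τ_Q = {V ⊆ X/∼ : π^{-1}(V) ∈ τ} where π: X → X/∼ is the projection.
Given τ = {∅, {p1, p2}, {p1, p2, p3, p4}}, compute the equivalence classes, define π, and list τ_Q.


X/∼ = {[p1=p3], [p2=p4]}; |τ_Q| = 2.

Equivalence classes: [p1=p3], [p2=p4].
Quotient map π: X → X/∼ sends p1 ↦ [p1=p3], p2 ↦ [p2=p4], p3 ↦ [p1=p3], p4 ↦ [p2=p4].
For each subset V ⊆ X/∼, compute π^{-1}(V) ⊆ X and check whether π^{-1}(V) ∈ τ. V is open in τ_Q iff π^{-1}(V) ∈ τ.
  V = {}: π^{-1}(V) = ∅ ∈ τ ✓.
  V = {[p1=p3]}: π^{-1}(V) = {p1, p3} ∉ τ ✗.
  V = {[p2=p4]}: π^{-1}(V) = {p2, p4} ∉ τ ✗.
  V = {[p1=p3], [p2=p4]}: π^{-1}(V) = {p1, p2, p3, p4} ∈ τ ✓.
Open sets in the quotient: τ_Q = {{}, {[p1=p3], [p2=p4]}} (2 elements).


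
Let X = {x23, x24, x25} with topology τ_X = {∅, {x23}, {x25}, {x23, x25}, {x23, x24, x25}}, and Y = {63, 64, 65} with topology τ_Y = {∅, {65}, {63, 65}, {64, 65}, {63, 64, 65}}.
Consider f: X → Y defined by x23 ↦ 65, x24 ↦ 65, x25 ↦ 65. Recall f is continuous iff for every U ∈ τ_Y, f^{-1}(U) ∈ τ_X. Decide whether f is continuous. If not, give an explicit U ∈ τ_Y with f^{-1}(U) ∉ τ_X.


f IS continuous.

Compute f^{-1}(U) for each U ∈ τ_Y:
  U = ∅: f^{-1}(U) = ∅ ∈ τ_X ✓.
  U = {65}: f^{-1}(U) = {x23, x24, x25} ∈ τ_X ✓.
  U = {63, 65}: f^{-1}(U) = {x23, x24, x25} ∈ τ_X ✓.
  U = {64, 65}: f^{-1}(U) = {x23, x24, x25} ∈ τ_X ✓.
  U = {63, 64, 65}: f^{-1}(U) = {x23, x24, x25} ∈ τ_X ✓.
Every preimage lies in τ_X, so f IS continuous.


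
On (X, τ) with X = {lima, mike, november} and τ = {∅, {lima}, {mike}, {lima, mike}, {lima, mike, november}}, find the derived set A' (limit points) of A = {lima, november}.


A' = {november}

For each x ∈ X, list the open sets U ∈ τ with x ∈ U, then check whether U ∩ (A ∖ {x}) ≠ ∅ for every such U.
  x = lima: open {lima} ∋ x has {lima} ∩ (A ∖ {lima}) = ∅, so x is NOT a limit point.
  x = mike: open {mike} ∋ x has {mike} ∩ (A ∖ {mike}) = ∅, so x is NOT a limit point.
  x = november: opens ∋ x are {lima, mike, november}; each meets A ∖ {november}, so x IS a limit point.
Collecting: A' = {november}.


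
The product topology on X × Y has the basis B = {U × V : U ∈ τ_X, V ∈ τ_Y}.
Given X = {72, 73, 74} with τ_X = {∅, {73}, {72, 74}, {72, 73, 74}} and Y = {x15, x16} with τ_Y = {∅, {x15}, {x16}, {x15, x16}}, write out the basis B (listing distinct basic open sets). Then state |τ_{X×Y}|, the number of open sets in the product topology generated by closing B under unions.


Basis B = {∅ × ∅, {73} × {x15}, {73} × {x16}, {72, 74} × {x15}, {72, 74} × {x16}, {73} × {x15, x16}, {72, 73, 74} × {x15}, {72, 73, 74} × {x16}, {72, 74} × {x15, x16}, {72, 73, 74} × {x15, x16}}; |τ_{X×Y}| = 16.

Enumerate products U × V with U ∈ τ_X, V ∈ τ_Y (deduplicated):
  ∅ × ∅ = {} (∅)
  {73} × {x15} = {(73,x15)}
  {73} × {x16} = {(73,x16)}
  {72, 74} × {x15} = {(72,x15), (74,x15)}
  {72, 74} × {x16} = {(72,x16), (74,x16)}
  {73} × {x15, x16} = {(73,x15), (73,x16)}
  {72, 73, 74} × {x15} = {(72,x15), (73,x15), (74,x15)}
  {72, 73, 74} × {x16} = {(72,x16), (73,x16), (74,x16)}
  {72, 74} × {x15, x16} = {(72,x15), (72,x16), (74,x15), (74,x16)}
  {72, 73, 74} × {x15, x16} = {(72,x15), (72,x16), (73,x15), (73,x16), (74,x15), (74,x16)}
These 10 distinct sets form the basis B.
Close under arbitrary unions to get τ_{X×Y}; counting gives |τ_{X×Y}| = 16.


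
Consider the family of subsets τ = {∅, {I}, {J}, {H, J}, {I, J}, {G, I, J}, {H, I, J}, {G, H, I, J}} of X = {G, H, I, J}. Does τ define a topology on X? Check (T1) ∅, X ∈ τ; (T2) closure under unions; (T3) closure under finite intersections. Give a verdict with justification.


τ IS a topology on X.

Axiom (T1): ∅ ∈ τ? Yes; X ∈ τ? Yes.
Axiom (T2/T3): check pairwise unions and intersections of members of τ.
All pairwise intersections and unions checked — each lies in τ. Therefore τ satisfies (T1), (T2), (T3): it IS a topology on X.


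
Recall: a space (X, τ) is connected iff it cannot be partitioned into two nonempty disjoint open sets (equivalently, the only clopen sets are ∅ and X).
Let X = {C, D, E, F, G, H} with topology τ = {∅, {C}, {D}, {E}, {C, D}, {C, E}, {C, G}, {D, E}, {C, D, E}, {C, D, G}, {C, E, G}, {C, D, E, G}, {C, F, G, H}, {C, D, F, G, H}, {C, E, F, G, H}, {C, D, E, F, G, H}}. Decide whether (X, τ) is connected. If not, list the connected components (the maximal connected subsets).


(X, τ) is disconnected; components = [{D}, {E}, {C, F, G, H}].

Find clopen sets (U ∈ τ with X ∖ U ∈ τ):
  U = ∅, X ∖ U = {C, D, E, F, G, H} — both open, so U is clopen.
  U = {D}, X ∖ U = {C, E, F, G, H} — both open, so U is clopen.
  U = {E}, X ∖ U = {C, D, F, G, H} — both open, so U is clopen.
  U = {D, E}, X ∖ U = {C, F, G, H} — both open, so U is clopen.
  U = {C, F, G, H}, X ∖ U = {D, E} — both open, so U is clopen.
  U = {C, D, F, G, H}, X ∖ U = {E} — both open, so U is clopen.
  U = {C, E, F, G, H}, X ∖ U = {D} — both open, so U is clopen.
  U = {C, D, E, F, G, H}, X ∖ U = ∅ — both open, so U is clopen.
Nontrivial clopen(s) exist: e.g. {D}. So (X, τ) is disconnected.
Compute connected components by grouping points that agree on all clopens:
  component: {D}
  component: {E}
  component: {C, F, G, H}


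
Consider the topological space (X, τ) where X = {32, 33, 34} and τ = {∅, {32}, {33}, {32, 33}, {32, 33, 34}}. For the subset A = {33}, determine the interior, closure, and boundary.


int(A) = {33}, cl(A) = {33, 34}, ∂A = {34}.

Closed sets in (X, τ) are complements of opens:
  closed(X, τ) = {∅, {34}, {32, 34}, {33, 34}, {32, 33, 34}}.
int(A) = ⋃ {U ∈ τ : U ⊆ A}. Opens contained in A: ∅, {33}.
Taking the union of these: int(A) = {33}.
cl(A) = ⋂ {C closed : A ⊆ C}. Closed sets containing A: {33, 34}, {32, 33, 34}.
Intersecting these: cl(A) = {33, 34}.
∂A = cl(A) ∖ int(A) = {33, 34} ∖ {33} = {34}.


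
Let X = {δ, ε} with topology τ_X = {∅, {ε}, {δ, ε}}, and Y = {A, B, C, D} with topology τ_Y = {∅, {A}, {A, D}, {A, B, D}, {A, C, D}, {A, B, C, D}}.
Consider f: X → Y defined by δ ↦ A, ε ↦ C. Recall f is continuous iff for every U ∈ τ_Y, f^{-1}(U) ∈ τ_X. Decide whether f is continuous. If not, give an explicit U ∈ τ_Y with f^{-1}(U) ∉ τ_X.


f is NOT continuous.

Compute f^{-1}(U) for each U ∈ τ_Y:
  U = ∅: f^{-1}(U) = ∅ ∈ τ_X ✓.
  U = {A}: f^{-1}(U) = {δ} ∉ τ_X ✗.
  U = {A, D}: f^{-1}(U) = {δ} ∉ τ_X ✗.
  U = {A, B, D}: f^{-1}(U) = {δ} ∉ τ_X ✗.
  U = {A, C, D}: f^{-1}(U) = {δ, ε} ∈ τ_X ✓.
  U = {A, B, C, D}: f^{-1}(U) = {δ, ε} ∈ τ_X ✓.
Found U = {A} with f^{-1}(U) = {δ} not in τ_X. Therefore f is NOT continuous.


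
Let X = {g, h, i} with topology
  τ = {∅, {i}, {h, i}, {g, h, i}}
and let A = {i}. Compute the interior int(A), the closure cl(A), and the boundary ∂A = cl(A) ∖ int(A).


int(A) = {i}, cl(A) = {g, h, i}, ∂A = {g, h}.

Closed sets in (X, τ) are complements of opens:
  closed(X, τ) = {∅, {g}, {g, h}, {g, h, i}}.
int(A) = ⋃ {U ∈ τ : U ⊆ A}. Opens contained in A: ∅, {i}.
Taking the union of these: int(A) = {i}.
cl(A) = ⋂ {C closed : A ⊆ C}. Closed sets containing A: {g, h, i}.
Intersecting these: cl(A) = {g, h, i}.
∂A = cl(A) ∖ int(A) = {g, h, i} ∖ {i} = {g, h}.


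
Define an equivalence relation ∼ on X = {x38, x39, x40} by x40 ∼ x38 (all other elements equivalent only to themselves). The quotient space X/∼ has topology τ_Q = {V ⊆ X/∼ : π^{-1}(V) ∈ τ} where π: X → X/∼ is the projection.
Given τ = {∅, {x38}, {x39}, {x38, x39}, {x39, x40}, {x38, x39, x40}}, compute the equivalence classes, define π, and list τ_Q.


X/∼ = {[x38=x40], [x39]}; |τ_Q| = 3.

Equivalence classes: [x38=x40], [x39].
Quotient map π: X → X/∼ sends x38 ↦ [x38=x40], x39 ↦ [x39], x40 ↦ [x38=x40].
For each subset V ⊆ X/∼, compute π^{-1}(V) ⊆ X and check whether π^{-1}(V) ∈ τ. V is open in τ_Q iff π^{-1}(V) ∈ τ.
  V = {}: π^{-1}(V) = ∅ ∈ τ ✓.
  V = {[x38=x40]}: π^{-1}(V) = {x38, x40} ∉ τ ✗.
  V = {[x39]}: π^{-1}(V) = {x39} ∈ τ ✓.
  V = {[x38=x40], [x39]}: π^{-1}(V) = {x38, x39, x40} ∈ τ ✓.
Open sets in the quotient: τ_Q = {{}, {[x39]}, {[x38=x40], [x39]}} (3 elements).


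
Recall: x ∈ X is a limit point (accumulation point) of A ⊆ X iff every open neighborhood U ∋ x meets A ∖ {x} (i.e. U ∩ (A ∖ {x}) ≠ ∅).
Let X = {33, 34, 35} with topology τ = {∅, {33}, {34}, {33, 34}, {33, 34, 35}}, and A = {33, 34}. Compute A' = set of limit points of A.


A' = {35}

For each x ∈ X, list the open sets U ∈ τ with x ∈ U, then check whether U ∩ (A ∖ {x}) ≠ ∅ for every such U.
  x = 33: open {33} ∋ x has {33} ∩ (A ∖ {33}) = ∅, so x is NOT a limit point.
  x = 34: open {34} ∋ x has {34} ∩ (A ∖ {34}) = ∅, so x is NOT a limit point.
  x = 35: opens ∋ x are {33, 34, 35}; each meets A ∖ {35}, so x IS a limit point.
Collecting: A' = {35}.


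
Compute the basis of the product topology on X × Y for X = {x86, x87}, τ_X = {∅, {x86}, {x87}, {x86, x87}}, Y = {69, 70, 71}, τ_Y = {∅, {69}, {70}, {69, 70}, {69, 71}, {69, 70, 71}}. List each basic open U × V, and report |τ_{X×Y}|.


Basis B = {∅ × ∅, {x86} × {69}, {x86} × {70}, {x87} × {69}, {x87} × {70}, {x86} × {69, 70}, {x86} × {69, 71}, {x86, x87} × {69}, {x86, x87} × {70}, {x87} × {69, 70}, {x87} × {69, 71}, {x86} × {69, 70, 71}, {x87} × {69, 70, 71}, {x86, x87} × {69, 70}, {x86, x87} × {69, 71}, {x86, x87} × {69, 70, 71}}; |τ_{X×Y}| = 36.

Enumerate products U × V with U ∈ τ_X, V ∈ τ_Y (deduplicated):
  ∅ × ∅ = {} (∅)
  {x86} × {69} = {(x86,69)}
  {x86} × {70} = {(x86,70)}
  {x87} × {69} = {(x87,69)}
  {x87} × {70} = {(x87,70)}
  {x86} × {69, 70} = {(x86,69), (x86,70)}
  {x86} × {69, 71} = {(x86,69), (x86,71)}
  {x86, x87} × {69} = {(x86,69), (x87,69)}
  {x86, x87} × {70} = {(x86,70), (x87,70)}
  {x87} × {69, 70} = {(x87,69), (x87,70)}
  {x87} × {69, 71} = {(x87,69), (x87,71)}
  {x86} × {69, 70, 71} = {(x86,69), (x86,70), (x86,71)}
  {x87} × {69, 70, 71} = {(x87,69), (x87,70), (x87,71)}
  {x86, x87} × {69, 70} = {(x86,69), (x86,70), (x87,69), (x87,70)}
  {x86, x87} × {69, 71} = {(x86,69), (x86,71), (x87,69), (x87,71)}
  {x86, x87} × {69, 70, 71} = {(x86,69), (x86,70), (x86,71), (x87,69), (x87,70), (x87,71)}
These 16 distinct sets form the basis B.
Close under arbitrary unions to get τ_{X×Y}; counting gives |τ_{X×Y}| = 36.


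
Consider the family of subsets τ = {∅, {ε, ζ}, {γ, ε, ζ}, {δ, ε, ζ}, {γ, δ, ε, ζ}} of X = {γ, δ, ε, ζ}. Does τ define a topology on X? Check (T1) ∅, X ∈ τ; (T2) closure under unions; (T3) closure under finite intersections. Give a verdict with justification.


τ IS a topology on X.

Axiom (T1): ∅ ∈ τ? Yes; X ∈ τ? Yes.
Axiom (T2/T3): check pairwise unions and intersections of members of τ.
All pairwise intersections and unions checked — each lies in τ. Therefore τ satisfies (T1), (T2), (T3): it IS a topology on X.


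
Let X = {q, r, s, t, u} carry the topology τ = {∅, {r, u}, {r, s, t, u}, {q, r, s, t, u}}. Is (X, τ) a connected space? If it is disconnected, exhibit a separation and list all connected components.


(X, τ) is connected.

Find clopen sets (U ∈ τ with X ∖ U ∈ τ):
  U = ∅, X ∖ U = {q, r, s, t, u} — both open, so U is clopen.
  U = {q, r, s, t, u}, X ∖ U = ∅ — both open, so U is clopen.
Only trivial clopens (∅ and X) exist, so (X, τ) is connected.
Compute connected components by grouping points that agree on all clopens:
  component: {q, r, s, t, u}


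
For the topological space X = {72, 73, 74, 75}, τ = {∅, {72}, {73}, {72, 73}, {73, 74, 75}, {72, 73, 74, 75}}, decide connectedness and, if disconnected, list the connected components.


(X, τ) is disconnected; components = [{72}, {73, 74, 75}].

Find clopen sets (U ∈ τ with X ∖ U ∈ τ):
  U = ∅, X ∖ U = {72, 73, 74, 75} — both open, so U is clopen.
  U = {72}, X ∖ U = {73, 74, 75} — both open, so U is clopen.
  U = {73, 74, 75}, X ∖ U = {72} — both open, so U is clopen.
  U = {72, 73, 74, 75}, X ∖ U = ∅ — both open, so U is clopen.
Nontrivial clopen(s) exist: e.g. {72}. So (X, τ) is disconnected.
Compute connected components by grouping points that agree on all clopens:
  component: {72}
  component: {73, 74, 75}


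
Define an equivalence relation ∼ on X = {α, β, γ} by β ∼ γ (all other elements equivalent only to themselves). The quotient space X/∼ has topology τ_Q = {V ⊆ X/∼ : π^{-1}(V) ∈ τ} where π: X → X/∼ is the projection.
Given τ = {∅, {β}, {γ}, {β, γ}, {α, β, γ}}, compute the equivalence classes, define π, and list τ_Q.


X/∼ = {[α], [β=γ]}; |τ_Q| = 3.

Equivalence classes: [α], [β=γ].
Quotient map π: X → X/∼ sends α ↦ [α], β ↦ [β=γ], γ ↦ [β=γ].
For each subset V ⊆ X/∼, compute π^{-1}(V) ⊆ X and check whether π^{-1}(V) ∈ τ. V is open in τ_Q iff π^{-1}(V) ∈ τ.
  V = {}: π^{-1}(V) = ∅ ∈ τ ✓.
  V = {[α]}: π^{-1}(V) = {α} ∉ τ ✗.
  V = {[β=γ]}: π^{-1}(V) = {β, γ} ∈ τ ✓.
  V = {[α], [β=γ]}: π^{-1}(V) = {α, β, γ} ∈ τ ✓.
Open sets in the quotient: τ_Q = {{}, {[β=γ]}, {[α], [β=γ]}} (3 elements).


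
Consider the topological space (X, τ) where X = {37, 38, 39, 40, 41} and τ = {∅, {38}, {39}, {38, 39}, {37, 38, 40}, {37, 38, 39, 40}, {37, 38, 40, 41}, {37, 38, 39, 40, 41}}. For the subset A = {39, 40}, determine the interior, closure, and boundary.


int(A) = {39}, cl(A) = {37, 39, 40, 41}, ∂A = {37, 40, 41}.

Closed sets in (X, τ) are complements of opens:
  closed(X, τ) = {∅, {39}, {41}, {39, 41}, {37, 40, 41}, {37, 38, 40, 41}, {37, 39, 40, 41}, {37, 38, 39, 40, 41}}.
int(A) = ⋃ {U ∈ τ : U ⊆ A}. Opens contained in A: ∅, {39}.
Taking the union of these: int(A) = {39}.
cl(A) = ⋂ {C closed : A ⊆ C}. Closed sets containing A: {37, 39, 40, 41}, {37, 38, 39, 40, 41}.
Intersecting these: cl(A) = {37, 39, 40, 41}.
∂A = cl(A) ∖ int(A) = {37, 39, 40, 41} ∖ {39} = {37, 40, 41}.


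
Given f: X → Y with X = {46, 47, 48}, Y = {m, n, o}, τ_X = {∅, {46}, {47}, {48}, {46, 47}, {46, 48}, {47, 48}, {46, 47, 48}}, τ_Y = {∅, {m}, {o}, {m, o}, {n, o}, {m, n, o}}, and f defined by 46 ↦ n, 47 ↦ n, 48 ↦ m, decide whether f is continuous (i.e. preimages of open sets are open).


f IS continuous.

Compute f^{-1}(U) for each U ∈ τ_Y:
  U = ∅: f^{-1}(U) = ∅ ∈ τ_X ✓.
  U = {m}: f^{-1}(U) = {48} ∈ τ_X ✓.
  U = {o}: f^{-1}(U) = ∅ ∈ τ_X ✓.
  U = {m, o}: f^{-1}(U) = {48} ∈ τ_X ✓.
  U = {n, o}: f^{-1}(U) = {46, 47} ∈ τ_X ✓.
  U = {m, n, o}: f^{-1}(U) = {46, 47, 48} ∈ τ_X ✓.
Every preimage lies in τ_X, so f IS continuous.


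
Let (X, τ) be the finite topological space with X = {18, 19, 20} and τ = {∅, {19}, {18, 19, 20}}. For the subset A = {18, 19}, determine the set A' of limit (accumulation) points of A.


A' = {18, 20}

For each x ∈ X, list the open sets U ∈ τ with x ∈ U, then check whether U ∩ (A ∖ {x}) ≠ ∅ for every such U.
  x = 18: opens ∋ x are {18, 19, 20}; each meets A ∖ {18}, so x IS a limit point.
  x = 19: open {19} ∋ x has {19} ∩ (A ∖ {19}) = ∅, so x is NOT a limit point.
  x = 20: opens ∋ x are {18, 19, 20}; each meets A ∖ {20}, so x IS a limit point.
Collecting: A' = {18, 20}.


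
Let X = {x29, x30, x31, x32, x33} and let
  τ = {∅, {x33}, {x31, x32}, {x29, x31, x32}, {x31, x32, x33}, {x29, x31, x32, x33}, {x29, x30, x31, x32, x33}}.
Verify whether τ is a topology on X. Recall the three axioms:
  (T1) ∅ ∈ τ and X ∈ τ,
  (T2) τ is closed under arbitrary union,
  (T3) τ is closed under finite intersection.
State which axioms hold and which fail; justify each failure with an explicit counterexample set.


τ IS a topology on X.

Axiom (T1): ∅ ∈ τ? Yes; X ∈ τ? Yes.
Axiom (T2/T3): check pairwise unions and intersections of members of τ.
All pairwise intersections and unions checked — each lies in τ. Therefore τ satisfies (T1), (T2), (T3): it IS a topology on X.


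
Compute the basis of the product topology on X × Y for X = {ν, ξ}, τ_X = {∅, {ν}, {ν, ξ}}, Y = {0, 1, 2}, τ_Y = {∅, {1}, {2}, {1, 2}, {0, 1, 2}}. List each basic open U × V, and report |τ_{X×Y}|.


Basis B = {∅ × ∅, {ν} × {1}, {ν} × {2}, {ν} × {1, 2}, {ν, ξ} × {1}, {ν, ξ} × {2}, {ν} × {0, 1, 2}, {ν, ξ} × {1, 2}, {ν, ξ} × {0, 1, 2}}; |τ_{X×Y}| = 14.

Enumerate products U × V with U ∈ τ_X, V ∈ τ_Y (deduplicated):
  ∅ × ∅ = {} (∅)
  {ν} × {1} = {(ν,1)}
  {ν} × {2} = {(ν,2)}
  {ν} × {1, 2} = {(ν,1), (ν,2)}
  {ν, ξ} × {1} = {(ν,1), (ξ,1)}
  {ν, ξ} × {2} = {(ν,2), (ξ,2)}
  {ν} × {0, 1, 2} = {(ν,0), (ν,1), (ν,2)}
  {ν, ξ} × {1, 2} = {(ν,1), (ν,2), (ξ,1), (ξ,2)}
  {ν, ξ} × {0, 1, 2} = {(ν,0), (ν,1), (ν,2), (ξ,0), (ξ,1), (ξ,2)}
These 9 distinct sets form the basis B.
Close under arbitrary unions to get τ_{X×Y}; counting gives |τ_{X×Y}| = 14.


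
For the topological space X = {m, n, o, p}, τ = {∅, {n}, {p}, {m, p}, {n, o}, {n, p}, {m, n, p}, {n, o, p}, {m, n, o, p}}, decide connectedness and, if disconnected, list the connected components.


(X, τ) is disconnected; components = [{m, p}, {n, o}].

Find clopen sets (U ∈ τ with X ∖ U ∈ τ):
  U = ∅, X ∖ U = {m, n, o, p} — both open, so U is clopen.
  U = {m, p}, X ∖ U = {n, o} — both open, so U is clopen.
  U = {n, o}, X ∖ U = {m, p} — both open, so U is clopen.
  U = {m, n, o, p}, X ∖ U = ∅ — both open, so U is clopen.
Nontrivial clopen(s) exist: e.g. {n, o}. So (X, τ) is disconnected.
Compute connected components by grouping points that agree on all clopens:
  component: {m, p}
  component: {n, o}


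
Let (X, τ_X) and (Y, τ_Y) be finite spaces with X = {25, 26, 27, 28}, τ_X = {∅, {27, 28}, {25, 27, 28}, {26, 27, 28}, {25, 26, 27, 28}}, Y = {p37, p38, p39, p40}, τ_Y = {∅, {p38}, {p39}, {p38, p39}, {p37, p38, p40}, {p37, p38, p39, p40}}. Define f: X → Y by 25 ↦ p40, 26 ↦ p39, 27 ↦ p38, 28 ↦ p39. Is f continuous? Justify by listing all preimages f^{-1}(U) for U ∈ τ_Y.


f is NOT continuous.

Compute f^{-1}(U) for each U ∈ τ_Y:
  U = ∅: f^{-1}(U) = ∅ ∈ τ_X ✓.
  U = {p38}: f^{-1}(U) = {27} ∉ τ_X ✗.
  U = {p39}: f^{-1}(U) = {26, 28} ∉ τ_X ✗.
  U = {p38, p39}: f^{-1}(U) = {26, 27, 28} ∈ τ_X ✓.
  U = {p37, p38, p40}: f^{-1}(U) = {25, 27} ∉ τ_X ✗.
  U = {p37, p38, p39, p40}: f^{-1}(U) = {25, 26, 27, 28} ∈ τ_X ✓.
Found U = {p38} with f^{-1}(U) = {27} not in τ_X. Therefore f is NOT continuous.


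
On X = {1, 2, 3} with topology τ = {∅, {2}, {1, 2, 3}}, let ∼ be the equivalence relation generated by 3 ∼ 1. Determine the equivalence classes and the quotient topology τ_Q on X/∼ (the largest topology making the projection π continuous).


X/∼ = {[1=3], [2]}; |τ_Q| = 3.

Equivalence classes: [1=3], [2].
Quotient map π: X → X/∼ sends 1 ↦ [1=3], 2 ↦ [2], 3 ↦ [1=3].
For each subset V ⊆ X/∼, compute π^{-1}(V) ⊆ X and check whether π^{-1}(V) ∈ τ. V is open in τ_Q iff π^{-1}(V) ∈ τ.
  V = {}: π^{-1}(V) = ∅ ∈ τ ✓.
  V = {[1=3]}: π^{-1}(V) = {1, 3} ∉ τ ✗.
  V = {[2]}: π^{-1}(V) = {2} ∈ τ ✓.
  V = {[1=3], [2]}: π^{-1}(V) = {1, 2, 3} ∈ τ ✓.
Open sets in the quotient: τ_Q = {{}, {[2]}, {[1=3], [2]}} (3 elements).


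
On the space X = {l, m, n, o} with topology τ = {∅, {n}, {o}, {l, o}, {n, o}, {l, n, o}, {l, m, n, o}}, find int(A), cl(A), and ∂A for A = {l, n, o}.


int(A) = {l, n, o}, cl(A) = {l, m, n, o}, ∂A = {m}.

Closed sets in (X, τ) are complements of opens:
  closed(X, τ) = {∅, {m}, {l, m}, {m, n}, {l, m, n}, {l, m, o}, {l, m, n, o}}.
int(A) = ⋃ {U ∈ τ : U ⊆ A}. Opens contained in A: ∅, {n}, {o}, {l, o}, {n, o}, {l, n, o}.
Taking the union of these: int(A) = {l, n, o}.
cl(A) = ⋂ {C closed : A ⊆ C}. Closed sets containing A: {l, m, n, o}.
Intersecting these: cl(A) = {l, m, n, o}.
∂A = cl(A) ∖ int(A) = {l, m, n, o} ∖ {l, n, o} = {m}.


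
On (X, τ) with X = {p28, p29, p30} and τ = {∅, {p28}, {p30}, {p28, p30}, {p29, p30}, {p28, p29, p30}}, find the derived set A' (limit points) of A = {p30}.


A' = {p29}

For each x ∈ X, list the open sets U ∈ τ with x ∈ U, then check whether U ∩ (A ∖ {x}) ≠ ∅ for every such U.
  x = p28: open {p28} ∋ x has {p28} ∩ (A ∖ {p28}) = ∅, so x is NOT a limit point.
  x = p29: opens ∋ x are {p29, p30}, {p28, p29, p30}; each meets A ∖ {p29}, so x IS a limit point.
  x = p30: open {p30} ∋ x has {p30} ∩ (A ∖ {p30}) = ∅, so x is NOT a limit point.
Collecting: A' = {p29}.


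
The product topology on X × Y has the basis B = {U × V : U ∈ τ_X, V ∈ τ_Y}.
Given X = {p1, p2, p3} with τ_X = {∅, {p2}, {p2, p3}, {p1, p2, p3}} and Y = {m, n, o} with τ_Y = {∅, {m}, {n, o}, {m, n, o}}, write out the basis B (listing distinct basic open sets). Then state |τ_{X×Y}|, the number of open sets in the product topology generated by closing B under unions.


Basis B = {∅ × ∅, {p2} × {m}, {p2, p3} × {m}, {p2} × {n, o}, {p1, p2, p3} × {m}, {p2} × {m, n, o}, {p2, p3} × {n, o}, {p1, p2, p3} × {n, o}, {p2, p3} × {m, n, o}, {p1, p2, p3} × {m, n, o}}; |τ_{X×Y}| = 16.

Enumerate products U × V with U ∈ τ_X, V ∈ τ_Y (deduplicated):
  ∅ × ∅ = {} (∅)
  {p2} × {m} = {(p2,m)}
  {p2, p3} × {m} = {(p2,m), (p3,m)}
  {p2} × {n, o} = {(p2,n), (p2,o)}
  {p1, p2, p3} × {m} = {(p1,m), (p2,m), (p3,m)}
  {p2} × {m, n, o} = {(p2,m), (p2,n), (p2,o)}
  {p2, p3} × {n, o} = {(p2,n), (p2,o), (p3,n), (p3,o)}
  {p1, p2, p3} × {n, o} = {(p1,n), (p1,o), (p2,n), (p2,o), (p3,n), (p3,o)}
  {p2, p3} × {m, n, o} = {(p2,m), (p2,n), (p2,o), (p3,m), (p3,n), (p3,o)}
  {p1, p2, p3} × {m, n, o} = {(p1,m), (p1,n), (p1,o), (p2,m), (p2,n), (p2,o), (p3,m), (p3,n), (p3,o)}
These 10 distinct sets form the basis B.
Close under arbitrary unions to get τ_{X×Y}; counting gives |τ_{X×Y}| = 16.


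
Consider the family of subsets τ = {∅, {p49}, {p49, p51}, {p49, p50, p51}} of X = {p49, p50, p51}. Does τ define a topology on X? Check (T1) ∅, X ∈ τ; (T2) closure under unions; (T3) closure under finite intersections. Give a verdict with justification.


τ IS a topology on X.

Axiom (T1): ∅ ∈ τ? Yes; X ∈ τ? Yes.
Axiom (T2/T3): check pairwise unions and intersections of members of τ.
All pairwise intersections and unions checked — each lies in τ. Therefore τ satisfies (T1), (T2), (T3): it IS a topology on X.
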